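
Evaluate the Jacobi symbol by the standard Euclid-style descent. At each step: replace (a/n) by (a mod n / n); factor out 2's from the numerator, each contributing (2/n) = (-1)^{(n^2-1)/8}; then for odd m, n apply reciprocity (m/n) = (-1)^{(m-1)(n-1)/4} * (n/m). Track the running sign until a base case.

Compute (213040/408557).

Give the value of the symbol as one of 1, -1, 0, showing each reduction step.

-1

factor out 2^4: 213040 = 2^4·13315; with 408557 mod 8 = 5, (2/408557) = -1; sign now +1; continue with (13315/408557)
flip (13315/408557) -> (408557/13315): both odd, 13315 mod 4 = 3, 408557 mod 4 = 1, so the flip contributes +1; sign now +1
(408557/13315): 408557 mod 13315 = 9107, so (408557/13315) = (9107/13315)
flip (9107/13315) -> (13315/9107): both odd, 9107 mod 4 = 3, 13315 mod 4 = 3, so the flip contributes -1; sign now -1
(13315/9107): 13315 mod 9107 = 4208, so (13315/9107) = (4208/9107)
factor out 2^4: 4208 = 2^4·263; with 9107 mod 8 = 3, (2/9107) = -1; sign now -1; continue with (263/9107)
flip (263/9107) -> (9107/263): both odd, 263 mod 4 = 3, 9107 mod 4 = 3, so the flip contributes -1; sign now +1
(9107/263): 9107 mod 263 = 165, so (9107/263) = (165/263)
flip (165/263) -> (263/165): both odd, 165 mod 4 = 1, 263 mod 4 = 3, so the flip contributes +1; sign now +1
(263/165): 263 mod 165 = 98, so (263/165) = (98/165)
factor out 2^1: 98 = 2^1·49; with 165 mod 8 = 5, (2/165) = -1; sign now -1; continue with (49/165)
flip (49/165) -> (165/49): both odd, 49 mod 4 = 1, 165 mod 4 = 1, so the flip contributes +1; sign now -1
(165/49): 165 mod 49 = 18, so (165/49) = (18/49)
factor out 2^1: 18 = 2^1·9; with 49 mod 8 = 1, (2/49) = +1; sign now -1; continue with (9/49)
flip (9/49) -> (49/9): both odd, 9 mod 4 = 1, 49 mod 4 = 1, so the flip contributes +1; sign now -1
(49/9): 49 mod 9 = 4, so (49/9) = (4/9)
factor out 2^2: 4 = 2^2·1; with 9 mod 8 = 1, (2/9) = +1; sign now -1; continue with (1/9)
reached (1/9) = 1, so the symbol is -1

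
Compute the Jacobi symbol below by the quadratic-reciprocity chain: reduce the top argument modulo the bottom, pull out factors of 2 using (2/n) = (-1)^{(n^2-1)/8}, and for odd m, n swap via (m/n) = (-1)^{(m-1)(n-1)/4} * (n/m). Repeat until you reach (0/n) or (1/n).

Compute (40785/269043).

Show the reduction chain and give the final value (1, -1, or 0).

0

flip (40785/269043) -> (269043/40785): both odd, 40785 mod 4 = 1, 269043 mod 4 = 3, so the flip contributes +1; sign now +1
(269043/40785): 269043 mod 40785 = 24333, so (269043/40785) = (24333/40785)
flip (24333/40785) -> (40785/24333): both odd, 24333 mod 4 = 1, 40785 mod 4 = 1, so the flip contributes +1; sign now +1
(40785/24333): 40785 mod 24333 = 16452, so (40785/24333) = (16452/24333)
factor out 2^2: 16452 = 2^2·4113; with 24333 mod 8 = 5, (2/24333) = -1; sign now +1; continue with (4113/24333)
flip (4113/24333) -> (24333/4113): both odd, 4113 mod 4 = 1, 24333 mod 4 = 1, so the flip contributes +1; sign now +1
(24333/4113): 24333 mod 4113 = 3768, so (24333/4113) = (3768/4113)
factor out 2^3: 3768 = 2^3·471; with 4113 mod 8 = 1, (2/4113) = +1; sign now +1; continue with (471/4113)
flip (471/4113) -> (4113/471): both odd, 471 mod 4 = 3, 4113 mod 4 = 1, so the flip contributes +1; sign now +1
(4113/471): 4113 mod 471 = 345, so (4113/471) = (345/471)
flip (345/471) -> (471/345): both odd, 345 mod 4 = 1, 471 mod 4 = 3, so the flip contributes +1; sign now +1
(471/345): 471 mod 345 = 126, so (471/345) = (126/345)
factor out 2^1: 126 = 2^1·63; with 345 mod 8 = 1, (2/345) = +1; sign now +1; continue with (63/345)
flip (63/345) -> (345/63): both odd, 63 mod 4 = 3, 345 mod 4 = 1, so the flip contributes +1; sign now +1
(345/63): 345 mod 63 = 30, so (345/63) = (30/63)
factor out 2^1: 30 = 2^1·15; with 63 mod 8 = 7, (2/63) = +1; sign now +1; continue with (15/63)
flip (15/63) -> (63/15): both odd, 15 mod 4 = 3, 63 mod 4 = 3, so the flip contributes -1; sign now -1
(63/15): 63 mod 15 = 3, so (63/15) = (3/15)
flip (3/15) -> (15/3): both odd, 3 mod 4 = 3, 15 mod 4 = 3, so the flip contributes -1; sign now +1
(15/3): 15 mod 3 = 0, so (15/3) = (0/3)
reached (0/3); gcd(a, n) > 1, so (0/3) = 0 and the symbol is 0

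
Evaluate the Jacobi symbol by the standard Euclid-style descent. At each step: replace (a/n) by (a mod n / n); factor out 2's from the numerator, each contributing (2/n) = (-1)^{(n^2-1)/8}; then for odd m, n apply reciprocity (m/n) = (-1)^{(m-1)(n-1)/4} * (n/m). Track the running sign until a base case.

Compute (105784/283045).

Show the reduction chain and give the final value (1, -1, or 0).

0

105784 = 2^3·13223; (2/283045) = -1 since 283045 mod 8 = 5, so (105784/283045) = (-1)^3·(13223/283045); sign now -1
reciprocity: (13223/283045) = +1·(283045/13223) since 13223 mod 4 = 3, 283045 mod 4 = 1; sign now -1
(283045/13223) = (5362/13223)   [reduce mod 13223]
5362 = 2^1·2681; (2/13223) = +1 since 13223 mod 8 = 7, so (5362/13223) = (+1)^1·(2681/13223); sign now -1
reciprocity: (2681/13223) = +1·(13223/2681) since 2681 mod 4 = 1, 13223 mod 4 = 3; sign now -1
(13223/2681) = (2499/2681)   [reduce mod 2681]
reciprocity: (2499/2681) = +1·(2681/2499) since 2499 mod 4 = 3, 2681 mod 4 = 1; sign now -1
(2681/2499) = (182/2499)   [reduce mod 2499]
182 = 2^1·91; (2/2499) = -1 since 2499 mod 8 = 3, so (182/2499) = (-1)^1·(91/2499); sign now +1
reciprocity: (91/2499) = -1·(2499/91) since 91 mod 4 = 3, 2499 mod 4 = 3; sign now -1
(2499/91) = (42/91)   [reduce mod 91]
42 = 2^1·21; (2/91) = -1 since 91 mod 8 = 3, so (42/91) = (-1)^1·(21/91); sign now +1
reciprocity: (21/91) = +1·(91/21) since 21 mod 4 = 1, 91 mod 4 = 3; sign now +1
(91/21) = (7/21)   [reduce mod 21]
reciprocity: (7/21) = +1·(21/7) since 7 mod 4 = 3, 21 mod 4 = 1; sign now +1
(21/7) = (0/7)   [reduce mod 7]
(0/7) = 0   [gcd(a, n) > 1]; final value = 0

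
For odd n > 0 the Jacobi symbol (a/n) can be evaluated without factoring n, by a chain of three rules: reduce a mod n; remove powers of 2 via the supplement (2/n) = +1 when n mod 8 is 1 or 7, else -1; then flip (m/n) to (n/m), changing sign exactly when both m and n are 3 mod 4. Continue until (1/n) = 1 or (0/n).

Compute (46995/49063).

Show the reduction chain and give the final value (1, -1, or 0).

reciprocity: (46995/49063) = -1·(49063/46995) since 46995 mod 4 = 3, 49063 mod 4 = 3; sign now -1
(49063/46995) = (2068/46995)   [reduce mod 46995]
2068 = 2^2·517; (2/46995) = -1 since 46995 mod 8 = 3, so (2068/46995) = (-1)^2·(517/46995); sign now -1
reciprocity: (517/46995) = +1·(46995/517) since 517 mod 4 = 1, 46995 mod 4 = 3; sign now -1
(46995/517) = (465/517)   [reduce mod 517]
reciprocity: (465/517) = +1·(517/465) since 465 mod 4 = 1, 517 mod 4 = 1; sign now -1
(517/465) = (52/465)   [reduce mod 465]
52 = 2^2·13; (2/465) = +1 since 465 mod 8 = 1, so (52/465) = (+1)^2·(13/465); sign now -1
reciprocity: (13/465) = +1·(465/13) since 13 mod 4 = 1, 465 mod 4 = 1; sign now -1
(465/13) = (10/13)   [reduce mod 13]
10 = 2^1·5; (2/13) = -1 since 13 mod 8 = 5, so (10/13) = (-1)^1·(5/13); sign now +1
reciprocity: (5/13) = +1·(13/5) since 5 mod 4 = 1, 13 mod 4 = 1; sign now +1
(13/5) = (3/5)   [reduce mod 5]
reciprocity: (3/5) = +1·(5/3) since 3 mod 4 = 3, 5 mod 4 = 1; sign now +1
(5/3) = (2/3)   [reduce mod 3]
2 = 2^1·1; (2/3) = -1 since 3 mod 8 = 3, so (2/3) = (-1)^1·(1/3); sign now -1
(1/3) = 1; final value = sign = -1

-1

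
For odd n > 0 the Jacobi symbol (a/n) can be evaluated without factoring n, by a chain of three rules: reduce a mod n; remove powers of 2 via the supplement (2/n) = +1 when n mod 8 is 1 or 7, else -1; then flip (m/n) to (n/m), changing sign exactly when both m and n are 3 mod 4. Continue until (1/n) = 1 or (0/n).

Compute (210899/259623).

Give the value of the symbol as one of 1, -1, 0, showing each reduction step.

0

reciprocity: (210899/259623) = -1·(259623/210899) since 210899 mod 4 = 3, 259623 mod 4 = 3; sign now -1
(259623/210899) = (48724/210899)   [reduce mod 210899]
48724 = 2^2·12181; (2/210899) = -1 since 210899 mod 8 = 3, so (48724/210899) = (-1)^2·(12181/210899); sign now -1
reciprocity: (12181/210899) = +1·(210899/12181) since 12181 mod 4 = 1, 210899 mod 4 = 3; sign now -1
(210899/12181) = (3822/12181)   [reduce mod 12181]
3822 = 2^1·1911; (2/12181) = -1 since 12181 mod 8 = 5, so (3822/12181) = (-1)^1·(1911/12181); sign now +1
reciprocity: (1911/12181) = +1·(12181/1911) since 1911 mod 4 = 3, 12181 mod 4 = 1; sign now +1
(12181/1911) = (715/1911)   [reduce mod 1911]
reciprocity: (715/1911) = -1·(1911/715) since 715 mod 4 = 3, 1911 mod 4 = 3; sign now -1
(1911/715) = (481/715)   [reduce mod 715]
reciprocity: (481/715) = +1·(715/481) since 481 mod 4 = 1, 715 mod 4 = 3; sign now -1
(715/481) = (234/481)   [reduce mod 481]
234 = 2^1·117; (2/481) = +1 since 481 mod 8 = 1, so (234/481) = (+1)^1·(117/481); sign now -1
reciprocity: (117/481) = +1·(481/117) since 117 mod 4 = 1, 481 mod 4 = 1; sign now -1
(481/117) = (13/117)   [reduce mod 117]
reciprocity: (13/117) = +1·(117/13) since 13 mod 4 = 1, 117 mod 4 = 1; sign now -1
(117/13) = (0/13)   [reduce mod 13]
(0/13) = 0   [gcd(a, n) > 1]; final value = 0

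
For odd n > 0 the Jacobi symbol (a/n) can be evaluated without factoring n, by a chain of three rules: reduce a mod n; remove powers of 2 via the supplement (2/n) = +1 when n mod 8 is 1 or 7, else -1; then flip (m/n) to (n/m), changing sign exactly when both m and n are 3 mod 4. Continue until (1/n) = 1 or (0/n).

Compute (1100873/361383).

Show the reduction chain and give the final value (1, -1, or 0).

1

(1100873/361383): 1100873 mod 361383 = 16724, so (1100873/361383) = (16724/361383)
factor out 2^2: 16724 = 2^2·4181; with 361383 mod 8 = 7, (2/361383) = +1; sign now +1; continue with (4181/361383)
flip (4181/361383) -> (361383/4181): both odd, 4181 mod 4 = 1, 361383 mod 4 = 3, so the flip contributes +1; sign now +1
(361383/4181): 361383 mod 4181 = 1817, so (361383/4181) = (1817/4181)
flip (1817/4181) -> (4181/1817): both odd, 1817 mod 4 = 1, 4181 mod 4 = 1, so the flip contributes +1; sign now +1
(4181/1817): 4181 mod 1817 = 547, so (4181/1817) = (547/1817)
flip (547/1817) -> (1817/547): both odd, 547 mod 4 = 3, 1817 mod 4 = 1, so the flip contributes +1; sign now +1
(1817/547): 1817 mod 547 = 176, so (1817/547) = (176/547)
factor out 2^4: 176 = 2^4·11; with 547 mod 8 = 3, (2/547) = -1; sign now +1; continue with (11/547)
flip (11/547) -> (547/11): both odd, 11 mod 4 = 3, 547 mod 4 = 3, so the flip contributes -1; sign now -1
(547/11): 547 mod 11 = 8, so (547/11) = (8/11)
factor out 2^3: 8 = 2^3·1; with 11 mod 8 = 3, (2/11) = -1; sign now +1; continue with (1/11)
reached (1/11) = 1, so the symbol is +1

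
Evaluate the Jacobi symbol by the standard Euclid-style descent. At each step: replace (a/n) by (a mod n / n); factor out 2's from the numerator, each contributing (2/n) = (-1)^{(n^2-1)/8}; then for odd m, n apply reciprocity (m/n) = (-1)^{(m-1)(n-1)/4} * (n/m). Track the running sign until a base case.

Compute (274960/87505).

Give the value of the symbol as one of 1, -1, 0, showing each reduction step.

(274960/87505): 274960 mod 87505 = 12445, so (274960/87505) = (12445/87505)
flip (12445/87505) -> (87505/12445): both odd, 12445 mod 4 = 1, 87505 mod 4 = 1, so the flip contributes +1; sign now +1
(87505/12445): 87505 mod 12445 = 390, so (87505/12445) = (390/12445)
factor out 2^1: 390 = 2^1·195; with 12445 mod 8 = 5, (2/12445) = -1; sign now -1; continue with (195/12445)
flip (195/12445) -> (12445/195): both odd, 195 mod 4 = 3, 12445 mod 4 = 1, so the flip contributes +1; sign now -1
(12445/195): 12445 mod 195 = 160, so (12445/195) = (160/195)
factor out 2^5: 160 = 2^5·5; with 195 mod 8 = 3, (2/195) = -1; sign now +1; continue with (5/195)
flip (5/195) -> (195/5): both odd, 5 mod 4 = 1, 195 mod 4 = 3, so the flip contributes +1; sign now +1
(195/5): 195 mod 5 = 0, so (195/5) = (0/5)
reached (0/5); gcd(a, n) > 1, so (0/5) = 0 and the symbol is 0

0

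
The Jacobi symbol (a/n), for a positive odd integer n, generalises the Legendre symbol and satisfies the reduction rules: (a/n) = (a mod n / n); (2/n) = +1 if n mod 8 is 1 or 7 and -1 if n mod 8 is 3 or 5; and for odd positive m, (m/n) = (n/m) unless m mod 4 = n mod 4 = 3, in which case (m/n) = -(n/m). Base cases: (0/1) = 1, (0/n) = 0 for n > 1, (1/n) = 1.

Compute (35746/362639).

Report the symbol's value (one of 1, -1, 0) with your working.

factor out 2^1: 35746 = 2^1·17873; with 362639 mod 8 = 7, (2/362639) = +1; sign now +1; continue with (17873/362639)
flip (17873/362639) -> (362639/17873): both odd, 17873 mod 4 = 1, 362639 mod 4 = 3, so the flip contributes +1; sign now +1
(362639/17873): 362639 mod 17873 = 5179, so (362639/17873) = (5179/17873)
flip (5179/17873) -> (17873/5179): both odd, 5179 mod 4 = 3, 17873 mod 4 = 1, so the flip contributes +1; sign now +1
(17873/5179): 17873 mod 5179 = 2336, so (17873/5179) = (2336/5179)
factor out 2^5: 2336 = 2^5·73; with 5179 mod 8 = 3, (2/5179) = -1; sign now -1; continue with (73/5179)
flip (73/5179) -> (5179/73): both odd, 73 mod 4 = 1, 5179 mod 4 = 3, so the flip contributes +1; sign now -1
(5179/73): 5179 mod 73 = 69, so (5179/73) = (69/73)
flip (69/73) -> (73/69): both odd, 69 mod 4 = 1, 73 mod 4 = 1, so the flip contributes +1; sign now -1
(73/69): 73 mod 69 = 4, so (73/69) = (4/69)
factor out 2^2: 4 = 2^2·1; with 69 mod 8 = 5, (2/69) = -1; sign now -1; continue with (1/69)
reached (1/69) = 1, so the symbol is -1

-1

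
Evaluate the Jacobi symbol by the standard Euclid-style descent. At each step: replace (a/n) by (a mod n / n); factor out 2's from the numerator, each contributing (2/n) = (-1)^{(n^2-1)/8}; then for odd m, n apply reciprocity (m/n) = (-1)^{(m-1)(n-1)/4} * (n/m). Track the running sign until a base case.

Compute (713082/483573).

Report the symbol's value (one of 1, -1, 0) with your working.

0

(713082/483573): 713082 mod 483573 = 229509, so (713082/483573) = (229509/483573)
flip (229509/483573) -> (483573/229509): both odd, 229509 mod 4 = 1, 483573 mod 4 = 1, so the flip contributes +1; sign now +1
(483573/229509): 483573 mod 229509 = 24555, so (483573/229509) = (24555/229509)
flip (24555/229509) -> (229509/24555): both odd, 24555 mod 4 = 3, 229509 mod 4 = 1, so the flip contributes +1; sign now +1
(229509/24555): 229509 mod 24555 = 8514, so (229509/24555) = (8514/24555)
factor out 2^1: 8514 = 2^1·4257; with 24555 mod 8 = 3, (2/24555) = -1; sign now -1; continue with (4257/24555)
flip (4257/24555) -> (24555/4257): both odd, 4257 mod 4 = 1, 24555 mod 4 = 3, so the flip contributes +1; sign now -1
(24555/4257): 24555 mod 4257 = 3270, so (24555/4257) = (3270/4257)
factor out 2^1: 3270 = 2^1·1635; with 4257 mod 8 = 1, (2/4257) = +1; sign now -1; continue with (1635/4257)
flip (1635/4257) -> (4257/1635): both odd, 1635 mod 4 = 3, 4257 mod 4 = 1, so the flip contributes +1; sign now -1
(4257/1635): 4257 mod 1635 = 987, so (4257/1635) = (987/1635)
flip (987/1635) -> (1635/987): both odd, 987 mod 4 = 3, 1635 mod 4 = 3, so the flip contributes -1; sign now +1
(1635/987): 1635 mod 987 = 648, so (1635/987) = (648/987)
factor out 2^3: 648 = 2^3·81; with 987 mod 8 = 3, (2/987) = -1; sign now -1; continue with (81/987)
flip (81/987) -> (987/81): both odd, 81 mod 4 = 1, 987 mod 4 = 3, so the flip contributes +1; sign now -1
(987/81): 987 mod 81 = 15, so (987/81) = (15/81)
flip (15/81) -> (81/15): both odd, 15 mod 4 = 3, 81 mod 4 = 1, so the flip contributes +1; sign now -1
(81/15): 81 mod 15 = 6, so (81/15) = (6/15)
factor out 2^1: 6 = 2^1·3; with 15 mod 8 = 7, (2/15) = +1; sign now -1; continue with (3/15)
flip (3/15) -> (15/3): both odd, 3 mod 4 = 3, 15 mod 4 = 3, so the flip contributes -1; sign now +1
(15/3): 15 mod 3 = 0, so (15/3) = (0/3)
reached (0/3); gcd(a, n) > 1, so (0/3) = 0 and the symbol is 0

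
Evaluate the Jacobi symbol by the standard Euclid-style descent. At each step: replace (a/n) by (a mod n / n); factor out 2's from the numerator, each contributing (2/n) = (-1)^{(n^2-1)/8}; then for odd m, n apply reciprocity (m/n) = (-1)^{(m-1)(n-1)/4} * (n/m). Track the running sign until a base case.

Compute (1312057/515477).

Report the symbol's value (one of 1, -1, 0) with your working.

-1

(1312057/515477) = (281103/515477)   [reduce mod 515477]
reciprocity: (281103/515477) = +1·(515477/281103) since 281103 mod 4 = 3, 515477 mod 4 = 1; sign now +1
(515477/281103) = (234374/281103)   [reduce mod 281103]
234374 = 2^1·117187; (2/281103) = +1 since 281103 mod 8 = 7, so (234374/281103) = (+1)^1·(117187/281103); sign now +1
reciprocity: (117187/281103) = -1·(281103/117187) since 117187 mod 4 = 3, 281103 mod 4 = 3; sign now -1
(281103/117187) = (46729/117187)   [reduce mod 117187]
reciprocity: (46729/117187) = +1·(117187/46729) since 46729 mod 4 = 1, 117187 mod 4 = 3; sign now -1
(117187/46729) = (23729/46729)   [reduce mod 46729]
reciprocity: (23729/46729) = +1·(46729/23729) since 23729 mod 4 = 1, 46729 mod 4 = 1; sign now -1
(46729/23729) = (23000/23729)   [reduce mod 23729]
23000 = 2^3·2875; (2/23729) = +1 since 23729 mod 8 = 1, so (23000/23729) = (+1)^3·(2875/23729); sign now -1
reciprocity: (2875/23729) = +1·(23729/2875) since 2875 mod 4 = 3, 23729 mod 4 = 1; sign now -1
(23729/2875) = (729/2875)   [reduce mod 2875]
reciprocity: (729/2875) = +1·(2875/729) since 729 mod 4 = 1, 2875 mod 4 = 3; sign now -1
(2875/729) = (688/729)   [reduce mod 729]
688 = 2^4·43; (2/729) = +1 since 729 mod 8 = 1, so (688/729) = (+1)^4·(43/729); sign now -1
reciprocity: (43/729) = +1·(729/43) since 43 mod 4 = 3, 729 mod 4 = 1; sign now -1
(729/43) = (41/43)   [reduce mod 43]
reciprocity: (41/43) = +1·(43/41) since 41 mod 4 = 1, 43 mod 4 = 3; sign now -1
(43/41) = (2/41)   [reduce mod 41]
2 = 2^1·1; (2/41) = +1 since 41 mod 8 = 1, so (2/41) = (+1)^1·(1/41); sign now -1
(1/41) = 1; final value = sign = -1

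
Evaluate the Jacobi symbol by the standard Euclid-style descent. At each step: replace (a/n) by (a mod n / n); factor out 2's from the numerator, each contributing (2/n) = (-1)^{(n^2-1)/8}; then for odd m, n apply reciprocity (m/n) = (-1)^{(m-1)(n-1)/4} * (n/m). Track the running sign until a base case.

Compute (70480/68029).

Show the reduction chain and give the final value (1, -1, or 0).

-1

(70480/68029): 70480 mod 68029 = 2451, so (70480/68029) = (2451/68029)
flip (2451/68029) -> (68029/2451): both odd, 2451 mod 4 = 3, 68029 mod 4 = 1, so the flip contributes +1; sign now +1
(68029/2451): 68029 mod 2451 = 1852, so (68029/2451) = (1852/2451)
factor out 2^2: 1852 = 2^2·463; with 2451 mod 8 = 3, (2/2451) = -1; sign now +1; continue with (463/2451)
flip (463/2451) -> (2451/463): both odd, 463 mod 4 = 3, 2451 mod 4 = 3, so the flip contributes -1; sign now -1
(2451/463): 2451 mod 463 = 136, so (2451/463) = (136/463)
factor out 2^3: 136 = 2^3·17; with 463 mod 8 = 7, (2/463) = +1; sign now -1; continue with (17/463)
flip (17/463) -> (463/17): both odd, 17 mod 4 = 1, 463 mod 4 = 3, so the flip contributes +1; sign now -1
(463/17): 463 mod 17 = 4, so (463/17) = (4/17)
factor out 2^2: 4 = 2^2·1; with 17 mod 8 = 1, (2/17) = +1; sign now -1; continue with (1/17)
reached (1/17) = 1, so the symbol is -1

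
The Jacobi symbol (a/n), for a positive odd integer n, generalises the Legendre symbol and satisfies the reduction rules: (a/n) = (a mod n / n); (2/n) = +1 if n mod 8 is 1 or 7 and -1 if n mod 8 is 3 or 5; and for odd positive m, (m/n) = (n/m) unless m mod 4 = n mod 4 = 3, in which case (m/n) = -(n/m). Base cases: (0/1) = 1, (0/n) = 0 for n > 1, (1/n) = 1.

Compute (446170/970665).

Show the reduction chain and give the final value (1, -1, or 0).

0

factor out 2^1: 446170 = 2^1·223085; with 970665 mod 8 = 1, (2/970665) = +1; sign now +1; continue with (223085/970665)
flip (223085/970665) -> (970665/223085): both odd, 223085 mod 4 = 1, 970665 mod 4 = 1, so the flip contributes +1; sign now +1
(970665/223085): 970665 mod 223085 = 78325, so (970665/223085) = (78325/223085)
flip (78325/223085) -> (223085/78325): both odd, 78325 mod 4 = 1, 223085 mod 4 = 1, so the flip contributes +1; sign now +1
(223085/78325): 223085 mod 78325 = 66435, so (223085/78325) = (66435/78325)
flip (66435/78325) -> (78325/66435): both odd, 66435 mod 4 = 3, 78325 mod 4 = 1, so the flip contributes +1; sign now +1
(78325/66435): 78325 mod 66435 = 11890, so (78325/66435) = (11890/66435)
factor out 2^1: 11890 = 2^1·5945; with 66435 mod 8 = 3, (2/66435) = -1; sign now -1; continue with (5945/66435)
flip (5945/66435) -> (66435/5945): both odd, 5945 mod 4 = 1, 66435 mod 4 = 3, so the flip contributes +1; sign now -1
(66435/5945): 66435 mod 5945 = 1040, so (66435/5945) = (1040/5945)
factor out 2^4: 1040 = 2^4·65; with 5945 mod 8 = 1, (2/5945) = +1; sign now -1; continue with (65/5945)
flip (65/5945) -> (5945/65): both odd, 65 mod 4 = 1, 5945 mod 4 = 1, so the flip contributes +1; sign now -1
(5945/65): 5945 mod 65 = 30, so (5945/65) = (30/65)
factor out 2^1: 30 = 2^1·15; with 65 mod 8 = 1, (2/65) = +1; sign now -1; continue with (15/65)
flip (15/65) -> (65/15): both odd, 15 mod 4 = 3, 65 mod 4 = 1, so the flip contributes +1; sign now -1
(65/15): 65 mod 15 = 5, so (65/15) = (5/15)
flip (5/15) -> (15/5): both odd, 5 mod 4 = 1, 15 mod 4 = 3, so the flip contributes +1; sign now -1
(15/5): 15 mod 5 = 0, so (15/5) = (0/5)
reached (0/5); gcd(a, n) > 1, so (0/5) = 0 and the symbol is 0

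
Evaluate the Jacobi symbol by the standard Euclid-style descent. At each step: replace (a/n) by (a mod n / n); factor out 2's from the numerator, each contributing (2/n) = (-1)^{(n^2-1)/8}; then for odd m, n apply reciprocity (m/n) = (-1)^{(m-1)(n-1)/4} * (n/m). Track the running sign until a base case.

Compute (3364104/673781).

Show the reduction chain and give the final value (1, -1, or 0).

-1

(3364104/673781) = (668980/673781)   [reduce mod 673781]
668980 = 2^2·167245; (2/673781) = -1 since 673781 mod 8 = 5, so (668980/673781) = (-1)^2·(167245/673781); sign now +1
reciprocity: (167245/673781) = +1·(673781/167245) since 167245 mod 4 = 1, 673781 mod 4 = 1; sign now +1
(673781/167245) = (4801/167245)   [reduce mod 167245]
reciprocity: (4801/167245) = +1·(167245/4801) since 4801 mod 4 = 1, 167245 mod 4 = 1; sign now +1
(167245/4801) = (4011/4801)   [reduce mod 4801]
reciprocity: (4011/4801) = +1·(4801/4011) since 4011 mod 4 = 3, 4801 mod 4 = 1; sign now +1
(4801/4011) = (790/4011)   [reduce mod 4011]
790 = 2^1·395; (2/4011) = -1 since 4011 mod 8 = 3, so (790/4011) = (-1)^1·(395/4011); sign now -1
reciprocity: (395/4011) = -1·(4011/395) since 395 mod 4 = 3, 4011 mod 4 = 3; sign now +1
(4011/395) = (61/395)   [reduce mod 395]
reciprocity: (61/395) = +1·(395/61) since 61 mod 4 = 1, 395 mod 4 = 3; sign now +1
(395/61) = (29/61)   [reduce mod 61]
reciprocity: (29/61) = +1·(61/29) since 29 mod 4 = 1, 61 mod 4 = 1; sign now +1
(61/29) = (3/29)   [reduce mod 29]
reciprocity: (3/29) = +1·(29/3) since 3 mod 4 = 3, 29 mod 4 = 1; sign now +1
(29/3) = (2/3)   [reduce mod 3]
2 = 2^1·1; (2/3) = -1 since 3 mod 8 = 3, so (2/3) = (-1)^1·(1/3); sign now -1
(1/3) = 1; final value = sign = -1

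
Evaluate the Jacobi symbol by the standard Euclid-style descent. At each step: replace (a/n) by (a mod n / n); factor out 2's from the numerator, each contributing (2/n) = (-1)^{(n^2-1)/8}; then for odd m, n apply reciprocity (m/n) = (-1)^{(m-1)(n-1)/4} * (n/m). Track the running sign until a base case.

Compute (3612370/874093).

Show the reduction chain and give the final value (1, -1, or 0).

-1

(3612370/874093): 3612370 mod 874093 = 115998, so (3612370/874093) = (115998/874093)
factor out 2^1: 115998 = 2^1·57999; with 874093 mod 8 = 5, (2/874093) = -1; sign now -1; continue with (57999/874093)
flip (57999/874093) -> (874093/57999): both odd, 57999 mod 4 = 3, 874093 mod 4 = 1, so the flip contributes +1; sign now -1
(874093/57999): 874093 mod 57999 = 4108, so (874093/57999) = (4108/57999)
factor out 2^2: 4108 = 2^2·1027; with 57999 mod 8 = 7, (2/57999) = +1; sign now -1; continue with (1027/57999)
flip (1027/57999) -> (57999/1027): both odd, 1027 mod 4 = 3, 57999 mod 4 = 3, so the flip contributes -1; sign now +1
(57999/1027): 57999 mod 1027 = 487, so (57999/1027) = (487/1027)
flip (487/1027) -> (1027/487): both odd, 487 mod 4 = 3, 1027 mod 4 = 3, so the flip contributes -1; sign now -1
(1027/487): 1027 mod 487 = 53, so (1027/487) = (53/487)
flip (53/487) -> (487/53): both odd, 53 mod 4 = 1, 487 mod 4 = 3, so the flip contributes +1; sign now -1
(487/53): 487 mod 53 = 10, so (487/53) = (10/53)
factor out 2^1: 10 = 2^1·5; with 53 mod 8 = 5, (2/53) = -1; sign now +1; continue with (5/53)
flip (5/53) -> (53/5): both odd, 5 mod 4 = 1, 53 mod 4 = 1, so the flip contributes +1; sign now +1
(53/5): 53 mod 5 = 3, so (53/5) = (3/5)
flip (3/5) -> (5/3): both odd, 3 mod 4 = 3, 5 mod 4 = 1, so the flip contributes +1; sign now +1
(5/3): 5 mod 3 = 2, so (5/3) = (2/3)
factor out 2^1: 2 = 2^1·1; with 3 mod 8 = 3, (2/3) = -1; sign now -1; continue with (1/3)
reached (1/3) = 1, so the symbol is -1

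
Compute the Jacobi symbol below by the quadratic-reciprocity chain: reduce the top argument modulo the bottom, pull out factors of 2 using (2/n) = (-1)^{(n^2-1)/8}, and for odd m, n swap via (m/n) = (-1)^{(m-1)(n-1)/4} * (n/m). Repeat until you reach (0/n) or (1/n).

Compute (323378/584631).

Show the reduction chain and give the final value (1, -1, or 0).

1

factor out 2^1: 323378 = 2^1·161689; with 584631 mod 8 = 7, (2/584631) = +1; sign now +1; continue with (161689/584631)
flip (161689/584631) -> (584631/161689): both odd, 161689 mod 4 = 1, 584631 mod 4 = 3, so the flip contributes +1; sign now +1
(584631/161689): 584631 mod 161689 = 99564, so (584631/161689) = (99564/161689)
factor out 2^2: 99564 = 2^2·24891; with 161689 mod 8 = 1, (2/161689) = +1; sign now +1; continue with (24891/161689)
flip (24891/161689) -> (161689/24891): both odd, 24891 mod 4 = 3, 161689 mod 4 = 1, so the flip contributes +1; sign now +1
(161689/24891): 161689 mod 24891 = 12343, so (161689/24891) = (12343/24891)
flip (12343/24891) -> (24891/12343): both odd, 12343 mod 4 = 3, 24891 mod 4 = 3, so the flip contributes -1; sign now -1
(24891/12343): 24891 mod 12343 = 205, so (24891/12343) = (205/12343)
flip (205/12343) -> (12343/205): both odd, 205 mod 4 = 1, 12343 mod 4 = 3, so the flip contributes +1; sign now -1
(12343/205): 12343 mod 205 = 43, so (12343/205) = (43/205)
flip (43/205) -> (205/43): both odd, 43 mod 4 = 3, 205 mod 4 = 1, so the flip contributes +1; sign now -1
(205/43): 205 mod 43 = 33, so (205/43) = (33/43)
flip (33/43) -> (43/33): both odd, 33 mod 4 = 1, 43 mod 4 = 3, so the flip contributes +1; sign now -1
(43/33): 43 mod 33 = 10, so (43/33) = (10/33)
factor out 2^1: 10 = 2^1·5; with 33 mod 8 = 1, (2/33) = +1; sign now -1; continue with (5/33)
flip (5/33) -> (33/5): both odd, 5 mod 4 = 1, 33 mod 4 = 1, so the flip contributes +1; sign now -1
(33/5): 33 mod 5 = 3, so (33/5) = (3/5)
flip (3/5) -> (5/3): both odd, 3 mod 4 = 3, 5 mod 4 = 1, so the flip contributes +1; sign now -1
(5/3): 5 mod 3 = 2, so (5/3) = (2/3)
factor out 2^1: 2 = 2^1·1; with 3 mod 8 = 3, (2/3) = -1; sign now +1; continue with (1/3)
reached (1/3) = 1, so the symbol is +1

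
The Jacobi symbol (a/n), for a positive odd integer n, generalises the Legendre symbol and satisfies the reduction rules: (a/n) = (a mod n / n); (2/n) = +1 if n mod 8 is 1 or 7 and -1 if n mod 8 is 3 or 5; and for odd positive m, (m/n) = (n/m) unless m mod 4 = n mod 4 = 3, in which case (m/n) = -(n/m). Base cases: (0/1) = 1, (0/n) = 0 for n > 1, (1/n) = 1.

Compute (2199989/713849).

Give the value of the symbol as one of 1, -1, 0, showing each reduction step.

-1

(2199989/713849) = (58442/713849)   [reduce mod 713849]
58442 = 2^1·29221; (2/713849) = +1 since 713849 mod 8 = 1, so (58442/713849) = (+1)^1·(29221/713849); sign now +1
reciprocity: (29221/713849) = +1·(713849/29221) since 29221 mod 4 = 1, 713849 mod 4 = 1; sign now +1
(713849/29221) = (12545/29221)   [reduce mod 29221]
reciprocity: (12545/29221) = +1·(29221/12545) since 12545 mod 4 = 1, 29221 mod 4 = 1; sign now +1
(29221/12545) = (4131/12545)   [reduce mod 12545]
reciprocity: (4131/12545) = +1·(12545/4131) since 4131 mod 4 = 3, 12545 mod 4 = 1; sign now +1
(12545/4131) = (152/4131)   [reduce mod 4131]
152 = 2^3·19; (2/4131) = -1 since 4131 mod 8 = 3, so (152/4131) = (-1)^3·(19/4131); sign now -1
reciprocity: (19/4131) = -1·(4131/19) since 19 mod 4 = 3, 4131 mod 4 = 3; sign now +1
(4131/19) = (8/19)   [reduce mod 19]
8 = 2^3·1; (2/19) = -1 since 19 mod 8 = 3, so (8/19) = (-1)^3·(1/19); sign now -1
(1/19) = 1; final value = sign = -1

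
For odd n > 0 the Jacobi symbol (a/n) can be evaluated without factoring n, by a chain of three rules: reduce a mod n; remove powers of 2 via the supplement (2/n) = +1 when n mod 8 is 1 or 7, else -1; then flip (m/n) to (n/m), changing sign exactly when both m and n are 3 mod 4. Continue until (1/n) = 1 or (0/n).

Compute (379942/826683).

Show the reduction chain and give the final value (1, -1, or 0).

379942 = 2^1·189971; (2/826683) = -1 since 826683 mod 8 = 3, so (379942/826683) = (-1)^1·(189971/826683); sign now -1
reciprocity: (189971/826683) = -1·(826683/189971) since 189971 mod 4 = 3, 826683 mod 4 = 3; sign now +1
(826683/189971) = (66799/189971)   [reduce mod 189971]
reciprocity: (66799/189971) = -1·(189971/66799) since 66799 mod 4 = 3, 189971 mod 4 = 3; sign now -1
(189971/66799) = (56373/66799)   [reduce mod 66799]
reciprocity: (56373/66799) = +1·(66799/56373) since 56373 mod 4 = 1, 66799 mod 4 = 3; sign now -1
(66799/56373) = (10426/56373)   [reduce mod 56373]
10426 = 2^1·5213; (2/56373) = -1 since 56373 mod 8 = 5, so (10426/56373) = (-1)^1·(5213/56373); sign now +1
reciprocity: (5213/56373) = +1·(56373/5213) since 5213 mod 4 = 1, 56373 mod 4 = 1; sign now +1
(56373/5213) = (4243/5213)   [reduce mod 5213]
reciprocity: (4243/5213) = +1·(5213/4243) since 4243 mod 4 = 3, 5213 mod 4 = 1; sign now +1
(5213/4243) = (970/4243)   [reduce mod 4243]
970 = 2^1·485; (2/4243) = -1 since 4243 mod 8 = 3, so (970/4243) = (-1)^1·(485/4243); sign now -1
reciprocity: (485/4243) = +1·(4243/485) since 485 mod 4 = 1, 4243 mod 4 = 3; sign now -1
(4243/485) = (363/485)   [reduce mod 485]
reciprocity: (363/485) = +1·(485/363) since 363 mod 4 = 3, 485 mod 4 = 1; sign now -1
(485/363) = (122/363)   [reduce mod 363]
122 = 2^1·61; (2/363) = -1 since 363 mod 8 = 3, so (122/363) = (-1)^1·(61/363); sign now +1
reciprocity: (61/363) = +1·(363/61) since 61 mod 4 = 1, 363 mod 4 = 3; sign now +1
(363/61) = (58/61)   [reduce mod 61]
58 = 2^1·29; (2/61) = -1 since 61 mod 8 = 5, so (58/61) = (-1)^1·(29/61); sign now -1
reciprocity: (29/61) = +1·(61/29) since 29 mod 4 = 1, 61 mod 4 = 1; sign now -1
(61/29) = (3/29)   [reduce mod 29]
reciprocity: (3/29) = +1·(29/3) since 3 mod 4 = 3, 29 mod 4 = 1; sign now -1
(29/3) = (2/3)   [reduce mod 3]
2 = 2^1·1; (2/3) = -1 since 3 mod 8 = 3, so (2/3) = (-1)^1·(1/3); sign now +1
(1/3) = 1; final value = sign = +1

1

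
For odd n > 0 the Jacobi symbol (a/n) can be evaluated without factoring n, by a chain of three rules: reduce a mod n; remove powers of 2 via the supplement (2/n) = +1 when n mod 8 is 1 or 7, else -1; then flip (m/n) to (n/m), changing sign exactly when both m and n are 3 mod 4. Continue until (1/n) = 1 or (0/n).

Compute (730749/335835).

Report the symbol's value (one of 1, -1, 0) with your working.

(730749/335835) = (59079/335835)   [reduce mod 335835]
reciprocity: (59079/335835) = -1·(335835/59079) since 59079 mod 4 = 3, 335835 mod 4 = 3; sign now -1
(335835/59079) = (40440/59079)   [reduce mod 59079]
40440 = 2^3·5055; (2/59079) = +1 since 59079 mod 8 = 7, so (40440/59079) = (+1)^3·(5055/59079); sign now -1
reciprocity: (5055/59079) = -1·(59079/5055) since 5055 mod 4 = 3, 59079 mod 4 = 3; sign now +1
(59079/5055) = (3474/5055)   [reduce mod 5055]
3474 = 2^1·1737; (2/5055) = +1 since 5055 mod 8 = 7, so (3474/5055) = (+1)^1·(1737/5055); sign now +1
reciprocity: (1737/5055) = +1·(5055/1737) since 1737 mod 4 = 1, 5055 mod 4 = 3; sign now +1
(5055/1737) = (1581/1737)   [reduce mod 1737]
reciprocity: (1581/1737) = +1·(1737/1581) since 1581 mod 4 = 1, 1737 mod 4 = 1; sign now +1
(1737/1581) = (156/1581)   [reduce mod 1581]
156 = 2^2·39; (2/1581) = -1 since 1581 mod 8 = 5, so (156/1581) = (-1)^2·(39/1581); sign now +1
reciprocity: (39/1581) = +1·(1581/39) since 39 mod 4 = 3, 1581 mod 4 = 1; sign now +1
(1581/39) = (21/39)   [reduce mod 39]
reciprocity: (21/39) = +1·(39/21) since 21 mod 4 = 1, 39 mod 4 = 3; sign now +1
(39/21) = (18/21)   [reduce mod 21]
18 = 2^1·9; (2/21) = -1 since 21 mod 8 = 5, so (18/21) = (-1)^1·(9/21); sign now -1
reciprocity: (9/21) = +1·(21/9) since 9 mod 4 = 1, 21 mod 4 = 1; sign now -1
(21/9) = (3/9)   [reduce mod 9]
reciprocity: (3/9) = +1·(9/3) since 3 mod 4 = 3, 9 mod 4 = 1; sign now -1
(9/3) = (0/3)   [reduce mod 3]
(0/3) = 0   [gcd(a, n) > 1]; final value = 0

0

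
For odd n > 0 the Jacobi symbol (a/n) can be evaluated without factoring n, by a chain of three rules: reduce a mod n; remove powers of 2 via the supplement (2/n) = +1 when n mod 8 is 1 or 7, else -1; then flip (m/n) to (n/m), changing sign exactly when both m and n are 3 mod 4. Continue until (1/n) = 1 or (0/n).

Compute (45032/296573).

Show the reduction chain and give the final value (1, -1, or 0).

-1

factor out 2^3: 45032 = 2^3·5629; with 296573 mod 8 = 5, (2/296573) = -1; sign now -1; continue with (5629/296573)
flip (5629/296573) -> (296573/5629): both odd, 5629 mod 4 = 1, 296573 mod 4 = 1, so the flip contributes +1; sign now -1
(296573/5629): 296573 mod 5629 = 3865, so (296573/5629) = (3865/5629)
flip (3865/5629) -> (5629/3865): both odd, 3865 mod 4 = 1, 5629 mod 4 = 1, so the flip contributes +1; sign now -1
(5629/3865): 5629 mod 3865 = 1764, so (5629/3865) = (1764/3865)
factor out 2^2: 1764 = 2^2·441; with 3865 mod 8 = 1, (2/3865) = +1; sign now -1; continue with (441/3865)
flip (441/3865) -> (3865/441): both odd, 441 mod 4 = 1, 3865 mod 4 = 1, so the flip contributes +1; sign now -1
(3865/441): 3865 mod 441 = 337, so (3865/441) = (337/441)
flip (337/441) -> (441/337): both odd, 337 mod 4 = 1, 441 mod 4 = 1, so the flip contributes +1; sign now -1
(441/337): 441 mod 337 = 104, so (441/337) = (104/337)
factor out 2^3: 104 = 2^3·13; with 337 mod 8 = 1, (2/337) = +1; sign now -1; continue with (13/337)
flip (13/337) -> (337/13): both odd, 13 mod 4 = 1, 337 mod 4 = 1, so the flip contributes +1; sign now -1
(337/13): 337 mod 13 = 12, so (337/13) = (12/13)
factor out 2^2: 12 = 2^2·3; with 13 mod 8 = 5, (2/13) = -1; sign now -1; continue with (3/13)
flip (3/13) -> (13/3): both odd, 3 mod 4 = 3, 13 mod 4 = 1, so the flip contributes +1; sign now -1
(13/3): 13 mod 3 = 1, so (13/3) = (1/3)
reached (1/3) = 1, so the symbol is -1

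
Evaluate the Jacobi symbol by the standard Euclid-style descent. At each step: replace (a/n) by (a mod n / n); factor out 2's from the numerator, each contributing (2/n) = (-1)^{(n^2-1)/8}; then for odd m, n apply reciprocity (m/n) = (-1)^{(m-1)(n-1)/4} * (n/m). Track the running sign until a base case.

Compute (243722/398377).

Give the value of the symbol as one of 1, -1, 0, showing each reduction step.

-1

factor out 2^1: 243722 = 2^1·121861; with 398377 mod 8 = 1, (2/398377) = +1; sign now +1; continue with (121861/398377)
flip (121861/398377) -> (398377/121861): both odd, 121861 mod 4 = 1, 398377 mod 4 = 1, so the flip contributes +1; sign now +1
(398377/121861): 398377 mod 121861 = 32794, so (398377/121861) = (32794/121861)
factor out 2^1: 32794 = 2^1·16397; with 121861 mod 8 = 5, (2/121861) = -1; sign now -1; continue with (16397/121861)
flip (16397/121861) -> (121861/16397): both odd, 16397 mod 4 = 1, 121861 mod 4 = 1, so the flip contributes +1; sign now -1
(121861/16397): 121861 mod 16397 = 7082, so (121861/16397) = (7082/16397)
factor out 2^1: 7082 = 2^1·3541; with 16397 mod 8 = 5, (2/16397) = -1; sign now +1; continue with (3541/16397)
flip (3541/16397) -> (16397/3541): both odd, 3541 mod 4 = 1, 16397 mod 4 = 1, so the flip contributes +1; sign now +1
(16397/3541): 16397 mod 3541 = 2233, so (16397/3541) = (2233/3541)
flip (2233/3541) -> (3541/2233): both odd, 2233 mod 4 = 1, 3541 mod 4 = 1, so the flip contributes +1; sign now +1
(3541/2233): 3541 mod 2233 = 1308, so (3541/2233) = (1308/2233)
factor out 2^2: 1308 = 2^2·327; with 2233 mod 8 = 1, (2/2233) = +1; sign now +1; continue with (327/2233)
flip (327/2233) -> (2233/327): both odd, 327 mod 4 = 3, 2233 mod 4 = 1, so the flip contributes +1; sign now +1
(2233/327): 2233 mod 327 = 271, so (2233/327) = (271/327)
flip (271/327) -> (327/271): both odd, 271 mod 4 = 3, 327 mod 4 = 3, so the flip contributes -1; sign now -1
(327/271): 327 mod 271 = 56, so (327/271) = (56/271)
factor out 2^3: 56 = 2^3·7; with 271 mod 8 = 7, (2/271) = +1; sign now -1; continue with (7/271)
flip (7/271) -> (271/7): both odd, 7 mod 4 = 3, 271 mod 4 = 3, so the flip contributes -1; sign now +1
(271/7): 271 mod 7 = 5, so (271/7) = (5/7)
flip (5/7) -> (7/5): both odd, 5 mod 4 = 1, 7 mod 4 = 3, so the flip contributes +1; sign now +1
(7/5): 7 mod 5 = 2, so (7/5) = (2/5)
factor out 2^1: 2 = 2^1·1; with 5 mod 8 = 5, (2/5) = -1; sign now -1; continue with (1/5)
reached (1/5) = 1, so the symbol is -1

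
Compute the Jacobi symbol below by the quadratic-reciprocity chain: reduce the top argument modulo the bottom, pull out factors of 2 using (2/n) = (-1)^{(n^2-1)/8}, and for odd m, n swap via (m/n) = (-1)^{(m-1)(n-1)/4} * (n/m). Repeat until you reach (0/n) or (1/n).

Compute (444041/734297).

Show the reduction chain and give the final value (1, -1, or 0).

-1

reciprocity: (444041/734297) = +1·(734297/444041) since 444041 mod 4 = 1, 734297 mod 4 = 1; sign now +1
(734297/444041) = (290256/444041)   [reduce mod 444041]
290256 = 2^4·18141; (2/444041) = +1 since 444041 mod 8 = 1, so (290256/444041) = (+1)^4·(18141/444041); sign now +1
reciprocity: (18141/444041) = +1·(444041/18141) since 18141 mod 4 = 1, 444041 mod 4 = 1; sign now +1
(444041/18141) = (8657/18141)   [reduce mod 18141]
reciprocity: (8657/18141) = +1·(18141/8657) since 8657 mod 4 = 1, 18141 mod 4 = 1; sign now +1
(18141/8657) = (827/8657)   [reduce mod 8657]
reciprocity: (827/8657) = +1·(8657/827) since 827 mod 4 = 3, 8657 mod 4 = 1; sign now +1
(8657/827) = (387/827)   [reduce mod 827]
reciprocity: (387/827) = -1·(827/387) since 387 mod 4 = 3, 827 mod 4 = 3; sign now -1
(827/387) = (53/387)   [reduce mod 387]
reciprocity: (53/387) = +1·(387/53) since 53 mod 4 = 1, 387 mod 4 = 3; sign now -1
(387/53) = (16/53)   [reduce mod 53]
16 = 2^4·1; (2/53) = -1 since 53 mod 8 = 5, so (16/53) = (-1)^4·(1/53); sign now -1
(1/53) = 1; final value = sign = -1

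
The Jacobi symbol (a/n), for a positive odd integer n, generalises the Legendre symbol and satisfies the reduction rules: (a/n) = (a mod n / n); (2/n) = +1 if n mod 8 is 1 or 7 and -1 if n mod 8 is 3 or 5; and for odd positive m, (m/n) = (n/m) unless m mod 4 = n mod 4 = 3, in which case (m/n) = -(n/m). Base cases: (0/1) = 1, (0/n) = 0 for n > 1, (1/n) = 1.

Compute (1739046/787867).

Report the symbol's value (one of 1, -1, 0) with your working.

1

(1739046/787867): 1739046 mod 787867 = 163312, so (1739046/787867) = (163312/787867)
factor out 2^4: 163312 = 2^4·10207; with 787867 mod 8 = 3, (2/787867) = -1; sign now +1; continue with (10207/787867)
flip (10207/787867) -> (787867/10207): both odd, 10207 mod 4 = 3, 787867 mod 4 = 3, so the flip contributes -1; sign now -1
(787867/10207): 787867 mod 10207 = 1928, so (787867/10207) = (1928/10207)
factor out 2^3: 1928 = 2^3·241; with 10207 mod 8 = 7, (2/10207) = +1; sign now -1; continue with (241/10207)
flip (241/10207) -> (10207/241): both odd, 241 mod 4 = 1, 10207 mod 4 = 3, so the flip contributes +1; sign now -1
(10207/241): 10207 mod 241 = 85, so (10207/241) = (85/241)
flip (85/241) -> (241/85): both odd, 85 mod 4 = 1, 241 mod 4 = 1, so the flip contributes +1; sign now -1
(241/85): 241 mod 85 = 71, so (241/85) = (71/85)
flip (71/85) -> (85/71): both odd, 71 mod 4 = 3, 85 mod 4 = 1, so the flip contributes +1; sign now -1
(85/71): 85 mod 71 = 14, so (85/71) = (14/71)
factor out 2^1: 14 = 2^1·7; with 71 mod 8 = 7, (2/71) = +1; sign now -1; continue with (7/71)
flip (7/71) -> (71/7): both odd, 7 mod 4 = 3, 71 mod 4 = 3, so the flip contributes -1; sign now +1
(71/7): 71 mod 7 = 1, so (71/7) = (1/7)
reached (1/7) = 1, so the symbol is +1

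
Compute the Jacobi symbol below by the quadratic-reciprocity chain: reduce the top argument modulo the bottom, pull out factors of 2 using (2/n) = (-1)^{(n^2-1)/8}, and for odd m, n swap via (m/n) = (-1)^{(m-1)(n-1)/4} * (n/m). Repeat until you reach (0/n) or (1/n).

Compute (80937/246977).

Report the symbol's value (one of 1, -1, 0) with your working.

1

flip (80937/246977) -> (246977/80937): both odd, 80937 mod 4 = 1, 246977 mod 4 = 1, so the flip contributes +1; sign now +1
(246977/80937): 246977 mod 80937 = 4166, so (246977/80937) = (4166/80937)
factor out 2^1: 4166 = 2^1·2083; with 80937 mod 8 = 1, (2/80937) = +1; sign now +1; continue with (2083/80937)
flip (2083/80937) -> (80937/2083): both odd, 2083 mod 4 = 3, 80937 mod 4 = 1, so the flip contributes +1; sign now +1
(80937/2083): 80937 mod 2083 = 1783, so (80937/2083) = (1783/2083)
flip (1783/2083) -> (2083/1783): both odd, 1783 mod 4 = 3, 2083 mod 4 = 3, so the flip contributes -1; sign now -1
(2083/1783): 2083 mod 1783 = 300, so (2083/1783) = (300/1783)
factor out 2^2: 300 = 2^2·75; with 1783 mod 8 = 7, (2/1783) = +1; sign now -1; continue with (75/1783)
flip (75/1783) -> (1783/75): both odd, 75 mod 4 = 3, 1783 mod 4 = 3, so the flip contributes -1; sign now +1
(1783/75): 1783 mod 75 = 58, so (1783/75) = (58/75)
factor out 2^1: 58 = 2^1·29; with 75 mod 8 = 3, (2/75) = -1; sign now -1; continue with (29/75)
flip (29/75) -> (75/29): both odd, 29 mod 4 = 1, 75 mod 4 = 3, so the flip contributes +1; sign now -1
(75/29): 75 mod 29 = 17, so (75/29) = (17/29)
flip (17/29) -> (29/17): both odd, 17 mod 4 = 1, 29 mod 4 = 1, so the flip contributes +1; sign now -1
(29/17): 29 mod 17 = 12, so (29/17) = (12/17)
factor out 2^2: 12 = 2^2·3; with 17 mod 8 = 1, (2/17) = +1; sign now -1; continue with (3/17)
flip (3/17) -> (17/3): both odd, 3 mod 4 = 3, 17 mod 4 = 1, so the flip contributes +1; sign now -1
(17/3): 17 mod 3 = 2, so (17/3) = (2/3)
factor out 2^1: 2 = 2^1·1; with 3 mod 8 = 3, (2/3) = -1; sign now +1; continue with (1/3)
reached (1/3) = 1, so the symbol is +1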